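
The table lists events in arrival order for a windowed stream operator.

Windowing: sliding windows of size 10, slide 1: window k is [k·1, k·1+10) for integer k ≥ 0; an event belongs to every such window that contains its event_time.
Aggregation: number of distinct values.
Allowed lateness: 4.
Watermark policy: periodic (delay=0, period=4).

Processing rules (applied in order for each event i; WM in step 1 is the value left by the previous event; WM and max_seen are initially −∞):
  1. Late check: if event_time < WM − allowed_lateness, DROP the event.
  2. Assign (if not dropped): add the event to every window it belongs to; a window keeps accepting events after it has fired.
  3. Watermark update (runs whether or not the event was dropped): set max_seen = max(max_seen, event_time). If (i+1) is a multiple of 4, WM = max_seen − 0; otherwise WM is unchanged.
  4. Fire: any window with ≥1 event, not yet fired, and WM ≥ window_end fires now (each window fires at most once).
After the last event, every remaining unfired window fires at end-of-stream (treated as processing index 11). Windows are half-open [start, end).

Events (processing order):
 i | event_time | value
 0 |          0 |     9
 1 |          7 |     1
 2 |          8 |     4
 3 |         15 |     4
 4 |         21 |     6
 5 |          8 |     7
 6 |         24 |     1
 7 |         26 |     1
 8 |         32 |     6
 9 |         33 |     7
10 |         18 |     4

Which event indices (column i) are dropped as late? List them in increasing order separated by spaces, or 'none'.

5 10

i=0 t=0 v=9: → [0,10); WM=−∞
i=1 t=7 v=1: → [7,17),[6,16),[5,15),[4,14),[3,13),[2,12),[1,11),[0,10); WM=−∞
i=2 t=8 v=4: → [8,18),[7,17),[6,16),[5,15),[4,14),[3,13),[2,12),[1,11),[0,10); WM=−∞
i=3 t=15 v=4: → [15,25),[14,24),[13,23),[12,22),[11,21),[10,20),[9,19),[8,18),[7,17),[6,16); WM=15; [0,10) fires=3 [1,11) fires=2 [2,12) fires=2 [3,13) fires=2 [4,14) fires=2 [5,15) fires=2
i=4 t=21 v=6: → [21,31),[20,30),[19,29),[18,28),[17,27),[16,26),[15,25),[14,24),[13,23),[12,22); WM=15
i=5 t=8 v=7: DROP (t<15-4); WM=15
i=6 t=24 v=1: → [24,34),[23,33),[22,32),[21,31),[20,30),[19,29),[18,28),[17,27),[16,26),[15,25); WM=15
i=7 t=26 v=1: → [26,36),[25,35),[24,34),[23,33),[22,32),[21,31),[20,30),[19,29),[18,28),[17,27); WM=26; [6,16) fires=2 [7,17) fires=2 [8,18) fires=1 [9,19) fires=1 [10,20) fires=1 [11,21) fires=1 [12,22) fires=2 [13,23) fires=2 [14,24) fires=2 [15,25) fires=3 [16,26) fires=2
i=8 t=32 v=6: → [32,42),[31,41),[30,40),[29,39),[28,38),[27,37),[26,36),[25,35),[24,34),[23,33); WM=26
i=9 t=33 v=7: → [33,43),[32,42),[31,41),[30,40),[29,39),[28,38),[27,37),[26,36),[25,35),[24,34); WM=26
i=10 t=18 v=4: DROP (t<26-4); WM=26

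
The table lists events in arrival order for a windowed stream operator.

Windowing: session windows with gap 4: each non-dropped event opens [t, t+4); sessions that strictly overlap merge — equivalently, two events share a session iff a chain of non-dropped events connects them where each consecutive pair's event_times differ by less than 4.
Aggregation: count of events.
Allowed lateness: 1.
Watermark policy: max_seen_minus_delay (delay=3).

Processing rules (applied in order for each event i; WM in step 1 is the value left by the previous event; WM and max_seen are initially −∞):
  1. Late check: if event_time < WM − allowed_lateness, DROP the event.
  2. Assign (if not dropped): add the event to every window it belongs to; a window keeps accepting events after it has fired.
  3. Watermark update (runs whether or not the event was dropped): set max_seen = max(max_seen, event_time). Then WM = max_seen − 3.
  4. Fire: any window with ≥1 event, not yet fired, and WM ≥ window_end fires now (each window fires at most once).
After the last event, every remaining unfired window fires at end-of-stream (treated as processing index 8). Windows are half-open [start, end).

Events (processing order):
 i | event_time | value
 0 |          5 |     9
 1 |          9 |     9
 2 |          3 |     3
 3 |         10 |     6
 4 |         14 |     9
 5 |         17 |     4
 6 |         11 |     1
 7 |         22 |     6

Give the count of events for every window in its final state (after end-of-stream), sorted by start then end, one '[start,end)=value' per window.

i=0 t=5 v=9: → [5,9); WM=2
i=1 t=9 v=9: → [9,13); WM=6
i=2 t=3 v=3: DROP (t<6-1); WM=6
i=3 t=10 v=6: → [9,14); WM=7
i=4 t=14 v=9: → [14,18); WM=11
i=5 t=17 v=4: → [14,21); WM=14
i=6 t=11 v=1: DROP (t<14-1); WM=14
i=7 t=22 v=6: → [22,26); WM=19

[5,9)=1 [9,14)=2 [14,21)=2 [22,26)=1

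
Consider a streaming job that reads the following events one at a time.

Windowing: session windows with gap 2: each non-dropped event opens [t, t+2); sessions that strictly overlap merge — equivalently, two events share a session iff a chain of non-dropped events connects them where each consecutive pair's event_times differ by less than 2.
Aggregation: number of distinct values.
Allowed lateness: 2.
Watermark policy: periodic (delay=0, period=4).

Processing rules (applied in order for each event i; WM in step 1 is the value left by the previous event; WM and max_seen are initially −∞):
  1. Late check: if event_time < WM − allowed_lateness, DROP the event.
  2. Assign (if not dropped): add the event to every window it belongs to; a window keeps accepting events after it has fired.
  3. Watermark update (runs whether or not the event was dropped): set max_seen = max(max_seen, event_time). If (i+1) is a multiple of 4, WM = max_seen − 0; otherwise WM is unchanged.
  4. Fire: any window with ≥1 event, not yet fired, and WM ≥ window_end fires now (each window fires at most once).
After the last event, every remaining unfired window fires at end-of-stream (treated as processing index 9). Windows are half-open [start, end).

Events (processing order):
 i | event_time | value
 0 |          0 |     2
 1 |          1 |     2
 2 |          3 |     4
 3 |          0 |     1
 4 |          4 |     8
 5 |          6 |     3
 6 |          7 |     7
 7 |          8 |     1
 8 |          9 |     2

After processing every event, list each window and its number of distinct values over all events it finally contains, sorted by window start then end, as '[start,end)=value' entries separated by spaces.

[0,3)=2 [3,6)=2 [6,11)=4

i=0 t=0 v=2: → [0,2); WM=−∞
i=1 t=1 v=2: → [0,3); WM=−∞
i=2 t=3 v=4: → [3,5); WM=−∞
i=3 t=0 v=1: → [0,3); WM=3
i=4 t=4 v=8: → [3,6); WM=3
i=5 t=6 v=3: → [6,8); WM=3
i=6 t=7 v=7: → [6,9); WM=3
i=7 t=8 v=1: → [6,10); WM=8
i=8 t=9 v=2: → [6,11); WM=8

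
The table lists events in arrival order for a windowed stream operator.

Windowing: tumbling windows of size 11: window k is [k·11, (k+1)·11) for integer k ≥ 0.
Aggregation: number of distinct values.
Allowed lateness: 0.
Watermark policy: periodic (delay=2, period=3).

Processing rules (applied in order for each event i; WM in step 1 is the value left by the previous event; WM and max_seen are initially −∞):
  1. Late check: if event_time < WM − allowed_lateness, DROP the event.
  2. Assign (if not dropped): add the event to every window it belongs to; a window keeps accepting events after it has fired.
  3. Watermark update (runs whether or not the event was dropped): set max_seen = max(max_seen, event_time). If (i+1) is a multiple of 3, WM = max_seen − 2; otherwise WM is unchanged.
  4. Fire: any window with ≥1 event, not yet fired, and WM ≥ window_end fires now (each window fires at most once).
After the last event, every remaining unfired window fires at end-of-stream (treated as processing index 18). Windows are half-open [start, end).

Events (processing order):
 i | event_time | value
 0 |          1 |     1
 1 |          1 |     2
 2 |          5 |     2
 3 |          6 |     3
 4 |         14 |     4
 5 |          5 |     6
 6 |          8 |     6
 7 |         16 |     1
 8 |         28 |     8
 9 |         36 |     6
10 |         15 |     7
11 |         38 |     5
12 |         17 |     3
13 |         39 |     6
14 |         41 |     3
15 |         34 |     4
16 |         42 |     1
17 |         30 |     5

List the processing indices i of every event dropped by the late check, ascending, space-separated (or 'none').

i=0 t=1 v=1: → [0,11); WM=−∞
i=1 t=1 v=2: → [0,11); WM=−∞
i=2 t=5 v=2: → [0,11); WM=3
i=3 t=6 v=3: → [0,11); WM=3
i=4 t=14 v=4: → [11,22); WM=3
i=5 t=5 v=6: → [0,11); WM=12; [0,11) fires=4
i=6 t=8 v=6: DROP (t<12-0); WM=12
i=7 t=16 v=1: → [11,22); WM=12
i=8 t=28 v=8: → [22,33); WM=26; [11,22) fires=2
i=9 t=36 v=6: → [33,44); WM=26
i=10 t=15 v=7: DROP (t<26-0); WM=26
i=11 t=38 v=5: → [33,44); WM=36; [22,33) fires=1
i=12 t=17 v=3: DROP (t<36-0); WM=36
i=13 t=39 v=6: → [33,44); WM=36
i=14 t=41 v=3: → [33,44); WM=39
i=15 t=34 v=4: DROP (t<39-0); WM=39
i=16 t=42 v=1: → [33,44); WM=39
i=17 t=30 v=5: DROP (t<39-0); WM=40

6 10 12 15 17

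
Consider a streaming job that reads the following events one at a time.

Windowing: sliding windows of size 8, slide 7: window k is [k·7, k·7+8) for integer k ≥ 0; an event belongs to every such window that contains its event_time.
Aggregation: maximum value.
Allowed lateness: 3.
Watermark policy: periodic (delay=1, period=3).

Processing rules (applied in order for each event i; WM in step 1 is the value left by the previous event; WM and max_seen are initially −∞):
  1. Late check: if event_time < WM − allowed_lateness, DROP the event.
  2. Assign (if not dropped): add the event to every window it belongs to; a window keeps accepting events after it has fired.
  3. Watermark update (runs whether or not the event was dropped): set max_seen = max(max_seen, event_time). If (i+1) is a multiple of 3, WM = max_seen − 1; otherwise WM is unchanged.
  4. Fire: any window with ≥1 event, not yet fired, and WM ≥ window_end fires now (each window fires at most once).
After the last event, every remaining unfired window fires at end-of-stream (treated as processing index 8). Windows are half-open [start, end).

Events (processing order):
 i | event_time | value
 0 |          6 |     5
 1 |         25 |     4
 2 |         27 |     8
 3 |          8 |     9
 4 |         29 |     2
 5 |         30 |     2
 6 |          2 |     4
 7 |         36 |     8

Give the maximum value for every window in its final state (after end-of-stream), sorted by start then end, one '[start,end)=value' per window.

i=0 t=6 v=5: → [0,8); WM=−∞
i=1 t=25 v=4: → [21,29); WM=−∞
i=2 t=27 v=8: → [21,29); WM=26; [0,8) fires=5
i=3 t=8 v=9: DROP (t<26-3); WM=26
i=4 t=29 v=2: → [28,36); WM=26
i=5 t=30 v=2: → [28,36); WM=29; [21,29) fires=8
i=6 t=2 v=4: DROP (t<29-3); WM=29
i=7 t=36 v=8: → [35,43); WM=29

[0,8)=5 [21,29)=8 [28,36)=2 [35,43)=8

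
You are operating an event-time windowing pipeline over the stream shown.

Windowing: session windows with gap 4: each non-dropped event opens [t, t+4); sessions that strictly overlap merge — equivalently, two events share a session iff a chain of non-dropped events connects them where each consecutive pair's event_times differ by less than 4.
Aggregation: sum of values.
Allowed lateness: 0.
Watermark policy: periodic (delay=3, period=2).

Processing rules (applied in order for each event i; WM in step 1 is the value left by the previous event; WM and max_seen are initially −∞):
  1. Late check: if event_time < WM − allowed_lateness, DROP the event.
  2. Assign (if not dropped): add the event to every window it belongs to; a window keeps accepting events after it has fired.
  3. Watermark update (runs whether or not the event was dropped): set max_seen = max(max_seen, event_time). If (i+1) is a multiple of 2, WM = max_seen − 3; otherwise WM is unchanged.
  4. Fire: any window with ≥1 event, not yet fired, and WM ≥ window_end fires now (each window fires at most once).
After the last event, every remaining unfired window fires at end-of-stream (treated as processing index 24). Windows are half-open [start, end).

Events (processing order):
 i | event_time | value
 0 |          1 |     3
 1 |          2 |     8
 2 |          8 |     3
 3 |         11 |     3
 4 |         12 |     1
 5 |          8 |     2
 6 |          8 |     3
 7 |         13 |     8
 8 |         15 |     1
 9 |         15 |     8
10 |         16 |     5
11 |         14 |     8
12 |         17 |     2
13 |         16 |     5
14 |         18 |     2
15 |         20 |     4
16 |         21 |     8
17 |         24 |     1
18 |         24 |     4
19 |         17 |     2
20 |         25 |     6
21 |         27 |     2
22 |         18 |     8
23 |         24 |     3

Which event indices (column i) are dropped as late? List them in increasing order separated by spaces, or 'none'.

i=0 t=1 v=3: → [1,5); WM=−∞
i=1 t=2 v=8: → [1,6); WM=-1
i=2 t=8 v=3: → [8,12); WM=-1
i=3 t=11 v=3: → [8,15); WM=8
i=4 t=12 v=1: → [8,16); WM=8
i=5 t=8 v=2: → [8,16); WM=9
i=6 t=8 v=3: DROP (t<9-0); WM=9
i=7 t=13 v=8: → [8,17); WM=10
i=8 t=15 v=1: → [8,19); WM=10
i=9 t=15 v=8: → [8,19); WM=12
i=10 t=16 v=5: → [8,20); WM=12
i=11 t=14 v=8: → [8,20); WM=13
i=12 t=17 v=2: → [8,21); WM=13
i=13 t=16 v=5: → [8,21); WM=14
i=14 t=18 v=2: → [8,22); WM=14
i=15 t=20 v=4: → [8,24); WM=17
i=16 t=21 v=8: → [8,25); WM=17
i=17 t=24 v=1: → [8,28); WM=21
i=18 t=24 v=4: → [8,28); WM=21
i=19 t=17 v=2: DROP (t<21-0); WM=21
i=20 t=25 v=6: → [8,29); WM=21
i=21 t=27 v=2: → [8,31); WM=24
i=22 t=18 v=8: DROP (t<24-0); WM=24
i=23 t=24 v=3: → [8,31); WM=24

6 19 22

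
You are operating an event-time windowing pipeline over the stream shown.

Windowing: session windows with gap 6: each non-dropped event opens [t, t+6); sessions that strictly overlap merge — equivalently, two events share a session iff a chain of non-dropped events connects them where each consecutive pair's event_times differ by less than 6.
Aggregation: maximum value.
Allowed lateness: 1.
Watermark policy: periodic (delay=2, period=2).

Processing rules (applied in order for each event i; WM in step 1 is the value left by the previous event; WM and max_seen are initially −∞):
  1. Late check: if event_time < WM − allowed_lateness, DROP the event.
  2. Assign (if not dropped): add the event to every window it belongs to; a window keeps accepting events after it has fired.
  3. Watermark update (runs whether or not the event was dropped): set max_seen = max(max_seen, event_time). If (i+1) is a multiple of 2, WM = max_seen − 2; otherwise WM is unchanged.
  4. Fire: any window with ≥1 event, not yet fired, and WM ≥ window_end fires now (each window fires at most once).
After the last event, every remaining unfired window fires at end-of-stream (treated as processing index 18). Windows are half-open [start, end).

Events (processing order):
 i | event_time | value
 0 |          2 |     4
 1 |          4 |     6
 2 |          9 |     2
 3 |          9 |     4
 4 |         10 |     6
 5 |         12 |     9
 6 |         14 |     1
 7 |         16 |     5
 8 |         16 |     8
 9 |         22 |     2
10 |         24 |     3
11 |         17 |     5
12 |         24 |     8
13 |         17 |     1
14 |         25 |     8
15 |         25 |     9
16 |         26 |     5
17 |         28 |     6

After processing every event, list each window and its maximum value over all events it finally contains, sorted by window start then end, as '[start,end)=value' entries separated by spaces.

[2,22)=9 [22,34)=9

i=0 t=2 v=4: → [2,8); WM=−∞
i=1 t=4 v=6: → [2,10); WM=2
i=2 t=9 v=2: → [2,15); WM=2
i=3 t=9 v=4: → [2,15); WM=7
i=4 t=10 v=6: → [2,16); WM=7
i=5 t=12 v=9: → [2,18); WM=10
i=6 t=14 v=1: → [2,20); WM=10
i=7 t=16 v=5: → [2,22); WM=14
i=8 t=16 v=8: → [2,22); WM=14
i=9 t=22 v=2: → [22,28); WM=20
i=10 t=24 v=3: → [22,30); WM=20
i=11 t=17 v=5: DROP (t<20-1); WM=22
i=12 t=24 v=8: → [22,30); WM=22
i=13 t=17 v=1: DROP (t<22-1); WM=22
i=14 t=25 v=8: → [22,31); WM=22
i=15 t=25 v=9: → [22,31); WM=23
i=16 t=26 v=5: → [22,32); WM=23
i=17 t=28 v=6: → [22,34); WM=26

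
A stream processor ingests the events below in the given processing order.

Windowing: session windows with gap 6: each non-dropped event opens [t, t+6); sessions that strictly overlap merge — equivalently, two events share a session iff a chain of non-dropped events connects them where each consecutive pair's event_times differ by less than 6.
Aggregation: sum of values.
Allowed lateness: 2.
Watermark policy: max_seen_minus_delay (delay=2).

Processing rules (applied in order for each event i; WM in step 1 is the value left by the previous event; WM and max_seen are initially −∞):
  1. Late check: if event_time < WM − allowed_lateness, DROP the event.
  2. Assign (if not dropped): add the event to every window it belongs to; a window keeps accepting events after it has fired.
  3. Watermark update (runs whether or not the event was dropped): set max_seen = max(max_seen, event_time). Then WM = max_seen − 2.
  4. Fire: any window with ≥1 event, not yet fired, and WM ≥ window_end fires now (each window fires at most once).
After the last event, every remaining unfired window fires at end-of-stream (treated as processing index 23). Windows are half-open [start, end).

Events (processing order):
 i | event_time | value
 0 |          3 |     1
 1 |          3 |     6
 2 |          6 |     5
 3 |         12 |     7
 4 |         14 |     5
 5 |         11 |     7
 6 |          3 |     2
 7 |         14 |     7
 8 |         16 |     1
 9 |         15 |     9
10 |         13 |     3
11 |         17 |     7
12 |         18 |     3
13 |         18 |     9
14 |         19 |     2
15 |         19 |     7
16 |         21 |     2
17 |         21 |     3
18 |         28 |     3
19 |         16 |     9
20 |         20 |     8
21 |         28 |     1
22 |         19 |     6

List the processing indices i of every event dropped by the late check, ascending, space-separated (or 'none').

6 19 20 22

i=0 t=3 v=1: → [3,9); WM=1
i=1 t=3 v=6: → [3,9); WM=1
i=2 t=6 v=5: → [3,12); WM=4
i=3 t=12 v=7: → [12,18); WM=10
i=4 t=14 v=5: → [12,20); WM=12
i=5 t=11 v=7: → [3,20); WM=12
i=6 t=3 v=2: DROP (t<12-2); WM=12
i=7 t=14 v=7: → [3,20); WM=12
i=8 t=16 v=1: → [3,22); WM=14
i=9 t=15 v=9: → [3,22); WM=14
i=10 t=13 v=3: → [3,22); WM=14
i=11 t=17 v=7: → [3,23); WM=15
i=12 t=18 v=3: → [3,24); WM=16
i=13 t=18 v=9: → [3,24); WM=16
i=14 t=19 v=2: → [3,25); WM=17
i=15 t=19 v=7: → [3,25); WM=17
i=16 t=21 v=2: → [3,27); WM=19
i=17 t=21 v=3: → [3,27); WM=19
i=18 t=28 v=3: → [28,34); WM=26
i=19 t=16 v=9: DROP (t<26-2); WM=26
i=20 t=20 v=8: DROP (t<26-2); WM=26
i=21 t=28 v=1: → [28,34); WM=26
i=22 t=19 v=6: DROP (t<26-2); WM=26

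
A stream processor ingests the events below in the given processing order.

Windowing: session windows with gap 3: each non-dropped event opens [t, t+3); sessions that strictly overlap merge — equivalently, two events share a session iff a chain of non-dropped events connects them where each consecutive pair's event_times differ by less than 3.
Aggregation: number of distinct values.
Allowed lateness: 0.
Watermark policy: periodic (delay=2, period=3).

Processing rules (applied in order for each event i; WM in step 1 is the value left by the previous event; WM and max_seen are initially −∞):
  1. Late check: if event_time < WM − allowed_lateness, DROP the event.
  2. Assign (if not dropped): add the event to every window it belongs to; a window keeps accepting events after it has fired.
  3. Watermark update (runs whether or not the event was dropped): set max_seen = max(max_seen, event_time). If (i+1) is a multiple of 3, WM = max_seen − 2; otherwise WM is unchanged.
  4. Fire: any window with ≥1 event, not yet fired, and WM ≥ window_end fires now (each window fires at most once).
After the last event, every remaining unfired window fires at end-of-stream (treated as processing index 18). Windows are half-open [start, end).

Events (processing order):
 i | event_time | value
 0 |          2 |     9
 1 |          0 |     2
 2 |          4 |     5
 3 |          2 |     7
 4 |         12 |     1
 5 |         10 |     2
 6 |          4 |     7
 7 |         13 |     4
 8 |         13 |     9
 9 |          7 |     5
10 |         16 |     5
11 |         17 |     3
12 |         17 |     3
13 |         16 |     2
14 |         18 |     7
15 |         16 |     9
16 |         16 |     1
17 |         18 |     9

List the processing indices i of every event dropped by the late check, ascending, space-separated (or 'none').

i=0 t=2 v=9: → [2,5); WM=−∞
i=1 t=0 v=2: → [0,5); WM=−∞
i=2 t=4 v=5: → [0,7); WM=2
i=3 t=2 v=7: → [0,7); WM=2
i=4 t=12 v=1: → [12,15); WM=2
i=5 t=10 v=2: → [10,15); WM=10
i=6 t=4 v=7: DROP (t<10-0); WM=10
i=7 t=13 v=4: → [10,16); WM=10
i=8 t=13 v=9: → [10,16); WM=11
i=9 t=7 v=5: DROP (t<11-0); WM=11
i=10 t=16 v=5: → [16,19); WM=11
i=11 t=17 v=3: → [16,20); WM=15
i=12 t=17 v=3: → [16,20); WM=15
i=13 t=16 v=2: → [16,20); WM=15
i=14 t=18 v=7: → [16,21); WM=16
i=15 t=16 v=9: → [16,21); WM=16
i=16 t=16 v=1: → [16,21); WM=16
i=17 t=18 v=9: → [16,21); WM=16

6 9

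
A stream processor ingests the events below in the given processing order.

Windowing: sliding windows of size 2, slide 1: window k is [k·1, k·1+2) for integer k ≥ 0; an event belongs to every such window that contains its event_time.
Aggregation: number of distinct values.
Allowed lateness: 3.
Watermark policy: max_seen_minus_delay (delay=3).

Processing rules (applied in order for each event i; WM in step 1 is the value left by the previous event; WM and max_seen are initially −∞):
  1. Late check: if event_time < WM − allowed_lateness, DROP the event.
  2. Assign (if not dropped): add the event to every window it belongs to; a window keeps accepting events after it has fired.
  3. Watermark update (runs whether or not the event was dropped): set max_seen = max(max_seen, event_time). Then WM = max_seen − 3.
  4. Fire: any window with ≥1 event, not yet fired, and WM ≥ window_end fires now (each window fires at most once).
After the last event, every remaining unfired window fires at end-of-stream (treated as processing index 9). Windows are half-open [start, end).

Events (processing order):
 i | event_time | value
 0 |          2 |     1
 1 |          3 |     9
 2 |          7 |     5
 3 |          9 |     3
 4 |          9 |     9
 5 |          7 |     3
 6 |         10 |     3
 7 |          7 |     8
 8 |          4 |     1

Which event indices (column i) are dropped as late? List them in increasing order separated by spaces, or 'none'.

none

i=0 t=2 v=1: → [2,4),[1,3); WM=-1
i=1 t=3 v=9: → [3,5),[2,4); WM=0
i=2 t=7 v=5: → [7,9),[6,8); WM=4; [1,3) fires=1 [2,4) fires=2
i=3 t=9 v=3: → [9,11),[8,10); WM=6; [3,5) fires=1
i=4 t=9 v=9: → [9,11),[8,10); WM=6
i=5 t=7 v=3: → [7,9),[6,8); WM=6
i=6 t=10 v=3: → [10,12),[9,11); WM=7
i=7 t=7 v=8: → [7,9),[6,8); WM=7
i=8 t=4 v=1: → [4,6),[3,5); WM=7; [4,6) fires=1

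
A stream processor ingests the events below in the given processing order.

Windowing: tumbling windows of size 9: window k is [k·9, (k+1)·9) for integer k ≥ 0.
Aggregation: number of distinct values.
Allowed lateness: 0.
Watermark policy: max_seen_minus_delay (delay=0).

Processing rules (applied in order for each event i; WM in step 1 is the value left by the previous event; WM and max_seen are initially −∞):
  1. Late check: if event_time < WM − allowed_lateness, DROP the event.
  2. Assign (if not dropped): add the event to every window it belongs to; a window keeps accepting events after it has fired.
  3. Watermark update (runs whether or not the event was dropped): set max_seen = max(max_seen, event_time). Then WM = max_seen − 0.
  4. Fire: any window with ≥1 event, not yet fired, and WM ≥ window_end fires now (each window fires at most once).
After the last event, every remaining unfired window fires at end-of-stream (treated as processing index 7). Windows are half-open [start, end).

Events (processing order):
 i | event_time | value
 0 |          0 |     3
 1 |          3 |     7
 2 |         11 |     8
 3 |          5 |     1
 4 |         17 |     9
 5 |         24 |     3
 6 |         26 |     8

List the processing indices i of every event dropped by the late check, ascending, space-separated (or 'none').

i=0 t=0 v=3: → [0,9); WM=0
i=1 t=3 v=7: → [0,9); WM=3
i=2 t=11 v=8: → [9,18); WM=11; [0,9) fires=2
i=3 t=5 v=1: DROP (t<11-0); WM=11
i=4 t=17 v=9: → [9,18); WM=17
i=5 t=24 v=3: → [18,27); WM=24; [9,18) fires=2
i=6 t=26 v=8: → [18,27); WM=26

3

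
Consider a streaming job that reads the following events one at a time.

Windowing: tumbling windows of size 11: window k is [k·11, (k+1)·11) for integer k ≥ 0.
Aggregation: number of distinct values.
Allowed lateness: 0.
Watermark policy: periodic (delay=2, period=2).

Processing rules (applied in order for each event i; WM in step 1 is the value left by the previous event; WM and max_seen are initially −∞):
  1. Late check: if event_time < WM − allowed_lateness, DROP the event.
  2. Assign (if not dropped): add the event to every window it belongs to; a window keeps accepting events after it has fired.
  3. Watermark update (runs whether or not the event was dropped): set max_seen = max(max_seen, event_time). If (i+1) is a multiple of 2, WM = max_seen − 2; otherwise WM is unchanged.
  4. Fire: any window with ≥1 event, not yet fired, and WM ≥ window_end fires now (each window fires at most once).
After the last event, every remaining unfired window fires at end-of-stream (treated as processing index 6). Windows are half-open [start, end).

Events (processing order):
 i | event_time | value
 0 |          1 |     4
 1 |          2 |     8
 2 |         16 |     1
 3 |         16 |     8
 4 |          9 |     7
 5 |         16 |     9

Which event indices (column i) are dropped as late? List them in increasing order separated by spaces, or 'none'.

4

i=0 t=1 v=4: → [0,11); WM=−∞
i=1 t=2 v=8: → [0,11); WM=0
i=2 t=16 v=1: → [11,22); WM=0
i=3 t=16 v=8: → [11,22); WM=14; [0,11) fires=2
i=4 t=9 v=7: DROP (t<14-0); WM=14
i=5 t=16 v=9: → [11,22); WM=14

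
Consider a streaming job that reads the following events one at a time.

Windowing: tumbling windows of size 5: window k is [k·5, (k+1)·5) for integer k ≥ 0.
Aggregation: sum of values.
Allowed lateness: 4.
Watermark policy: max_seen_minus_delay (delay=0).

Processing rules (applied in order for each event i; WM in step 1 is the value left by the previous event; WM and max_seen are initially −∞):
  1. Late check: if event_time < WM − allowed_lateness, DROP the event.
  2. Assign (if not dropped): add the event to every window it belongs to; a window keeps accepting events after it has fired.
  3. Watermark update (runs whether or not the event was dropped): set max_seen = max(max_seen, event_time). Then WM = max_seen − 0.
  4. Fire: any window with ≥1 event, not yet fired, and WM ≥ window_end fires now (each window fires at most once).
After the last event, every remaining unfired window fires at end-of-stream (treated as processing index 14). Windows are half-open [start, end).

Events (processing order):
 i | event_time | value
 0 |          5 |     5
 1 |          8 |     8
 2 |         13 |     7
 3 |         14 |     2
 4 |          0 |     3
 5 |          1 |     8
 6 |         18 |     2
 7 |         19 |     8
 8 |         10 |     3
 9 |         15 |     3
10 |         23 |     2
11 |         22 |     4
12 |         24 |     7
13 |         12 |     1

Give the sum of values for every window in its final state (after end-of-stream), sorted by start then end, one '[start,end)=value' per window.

i=0 t=5 v=5: → [5,10); WM=5
i=1 t=8 v=8: → [5,10); WM=8
i=2 t=13 v=7: → [10,15); WM=13; [5,10) fires=13
i=3 t=14 v=2: → [10,15); WM=14
i=4 t=0 v=3: DROP (t<14-4); WM=14
i=5 t=1 v=8: DROP (t<14-4); WM=14
i=6 t=18 v=2: → [15,20); WM=18; [10,15) fires=9
i=7 t=19 v=8: → [15,20); WM=19
i=8 t=10 v=3: DROP (t<19-4); WM=19
i=9 t=15 v=3: → [15,20); WM=19
i=10 t=23 v=2: → [20,25); WM=23; [15,20) fires=13
i=11 t=22 v=4: → [20,25); WM=23
i=12 t=24 v=7: → [20,25); WM=24
i=13 t=12 v=1: DROP (t<24-4); WM=24

[5,10)=13 [10,15)=9 [15,20)=13 [20,25)=13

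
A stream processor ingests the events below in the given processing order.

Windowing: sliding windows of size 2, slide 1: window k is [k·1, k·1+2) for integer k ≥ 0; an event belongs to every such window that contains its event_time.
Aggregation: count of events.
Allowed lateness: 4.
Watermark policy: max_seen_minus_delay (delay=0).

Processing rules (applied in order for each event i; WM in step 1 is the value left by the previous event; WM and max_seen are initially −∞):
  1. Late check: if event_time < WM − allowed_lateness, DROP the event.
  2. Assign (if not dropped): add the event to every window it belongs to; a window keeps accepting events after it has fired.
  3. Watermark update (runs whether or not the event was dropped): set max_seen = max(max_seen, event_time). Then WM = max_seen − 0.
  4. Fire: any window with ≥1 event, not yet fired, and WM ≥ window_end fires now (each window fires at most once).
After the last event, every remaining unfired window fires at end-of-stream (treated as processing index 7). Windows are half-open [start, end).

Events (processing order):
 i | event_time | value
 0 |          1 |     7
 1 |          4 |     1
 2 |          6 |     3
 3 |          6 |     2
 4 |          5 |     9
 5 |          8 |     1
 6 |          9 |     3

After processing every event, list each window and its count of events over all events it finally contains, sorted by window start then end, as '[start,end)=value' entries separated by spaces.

i=0 t=1 v=7: → [1,3),[0,2); WM=1
i=1 t=4 v=1: → [4,6),[3,5); WM=4; [0,2) fires=1 [1,3) fires=1
i=2 t=6 v=3: → [6,8),[5,7); WM=6; [3,5) fires=1 [4,6) fires=1
i=3 t=6 v=2: → [6,8),[5,7); WM=6
i=4 t=5 v=9: → [5,7),[4,6); WM=6
i=5 t=8 v=1: → [8,10),[7,9); WM=8; [5,7) fires=3 [6,8) fires=2
i=6 t=9 v=3: → [9,11),[8,10); WM=9; [7,9) fires=1

[0,2)=1 [1,3)=1 [3,5)=1 [4,6)=2 [5,7)=3 [6,8)=2 [7,9)=1 [8,10)=2 [9,11)=1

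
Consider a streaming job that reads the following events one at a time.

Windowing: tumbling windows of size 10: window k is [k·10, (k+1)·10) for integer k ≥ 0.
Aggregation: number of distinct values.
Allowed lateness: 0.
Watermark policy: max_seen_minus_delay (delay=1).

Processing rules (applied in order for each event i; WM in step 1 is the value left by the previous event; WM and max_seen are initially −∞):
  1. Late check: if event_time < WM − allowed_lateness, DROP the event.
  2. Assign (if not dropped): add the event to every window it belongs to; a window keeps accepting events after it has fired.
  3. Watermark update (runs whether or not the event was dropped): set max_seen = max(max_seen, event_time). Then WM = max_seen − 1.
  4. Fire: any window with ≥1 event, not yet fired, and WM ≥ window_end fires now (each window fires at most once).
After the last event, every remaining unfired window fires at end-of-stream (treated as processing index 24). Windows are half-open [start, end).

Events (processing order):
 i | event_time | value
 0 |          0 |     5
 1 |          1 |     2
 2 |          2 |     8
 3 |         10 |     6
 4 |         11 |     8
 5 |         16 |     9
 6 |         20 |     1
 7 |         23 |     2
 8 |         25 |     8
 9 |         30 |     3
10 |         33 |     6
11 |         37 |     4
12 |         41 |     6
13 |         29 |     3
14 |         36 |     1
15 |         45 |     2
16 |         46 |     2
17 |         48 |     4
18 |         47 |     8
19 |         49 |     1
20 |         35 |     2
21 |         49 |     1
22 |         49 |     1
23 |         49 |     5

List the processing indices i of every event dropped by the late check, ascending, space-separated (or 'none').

13 14 20

i=0 t=0 v=5: → [0,10); WM=-1
i=1 t=1 v=2: → [0,10); WM=0
i=2 t=2 v=8: → [0,10); WM=1
i=3 t=10 v=6: → [10,20); WM=9
i=4 t=11 v=8: → [10,20); WM=10; [0,10) fires=3
i=5 t=16 v=9: → [10,20); WM=15
i=6 t=20 v=1: → [20,30); WM=19
i=7 t=23 v=2: → [20,30); WM=22; [10,20) fires=3
i=8 t=25 v=8: → [20,30); WM=24
i=9 t=30 v=3: → [30,40); WM=29
i=10 t=33 v=6: → [30,40); WM=32; [20,30) fires=3
i=11 t=37 v=4: → [30,40); WM=36
i=12 t=41 v=6: → [40,50); WM=40; [30,40) fires=3
i=13 t=29 v=3: DROP (t<40-0); WM=40
i=14 t=36 v=1: DROP (t<40-0); WM=40
i=15 t=45 v=2: → [40,50); WM=44
i=16 t=46 v=2: → [40,50); WM=45
i=17 t=48 v=4: → [40,50); WM=47
i=18 t=47 v=8: → [40,50); WM=47
i=19 t=49 v=1: → [40,50); WM=48
i=20 t=35 v=2: DROP (t<48-0); WM=48
i=21 t=49 v=1: → [40,50); WM=48
i=22 t=49 v=1: → [40,50); WM=48
i=23 t=49 v=5: → [40,50); WM=48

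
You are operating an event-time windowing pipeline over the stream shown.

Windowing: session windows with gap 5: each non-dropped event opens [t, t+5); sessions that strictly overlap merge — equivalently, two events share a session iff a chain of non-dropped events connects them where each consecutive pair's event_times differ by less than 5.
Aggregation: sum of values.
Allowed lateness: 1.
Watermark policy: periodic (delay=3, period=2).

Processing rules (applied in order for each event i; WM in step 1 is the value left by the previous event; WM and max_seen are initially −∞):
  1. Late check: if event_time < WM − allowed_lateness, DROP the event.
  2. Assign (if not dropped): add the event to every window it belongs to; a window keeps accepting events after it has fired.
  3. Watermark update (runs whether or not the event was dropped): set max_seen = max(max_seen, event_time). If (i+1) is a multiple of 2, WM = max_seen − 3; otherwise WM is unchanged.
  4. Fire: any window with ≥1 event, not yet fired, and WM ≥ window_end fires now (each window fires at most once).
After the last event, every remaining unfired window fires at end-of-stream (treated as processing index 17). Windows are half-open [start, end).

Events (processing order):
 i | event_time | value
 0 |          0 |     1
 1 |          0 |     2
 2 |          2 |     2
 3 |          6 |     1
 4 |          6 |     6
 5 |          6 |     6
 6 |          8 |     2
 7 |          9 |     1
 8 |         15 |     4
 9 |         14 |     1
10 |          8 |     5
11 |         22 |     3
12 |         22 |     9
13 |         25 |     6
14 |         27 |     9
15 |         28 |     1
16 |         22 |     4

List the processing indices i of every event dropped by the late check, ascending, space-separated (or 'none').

i=0 t=0 v=1: → [0,5); WM=−∞
i=1 t=0 v=2: → [0,5); WM=-3
i=2 t=2 v=2: → [0,7); WM=-3
i=3 t=6 v=1: → [0,11); WM=3
i=4 t=6 v=6: → [0,11); WM=3
i=5 t=6 v=6: → [0,11); WM=3
i=6 t=8 v=2: → [0,13); WM=3
i=7 t=9 v=1: → [0,14); WM=6
i=8 t=15 v=4: → [15,20); WM=6
i=9 t=14 v=1: → [14,20); WM=12
i=10 t=8 v=5: DROP (t<12-1); WM=12
i=11 t=22 v=3: → [22,27); WM=19
i=12 t=22 v=9: → [22,27); WM=19
i=13 t=25 v=6: → [22,30); WM=22
i=14 t=27 v=9: → [22,32); WM=22
i=15 t=28 v=1: → [22,33); WM=25
i=16 t=22 v=4: DROP (t<25-1); WM=25

10 16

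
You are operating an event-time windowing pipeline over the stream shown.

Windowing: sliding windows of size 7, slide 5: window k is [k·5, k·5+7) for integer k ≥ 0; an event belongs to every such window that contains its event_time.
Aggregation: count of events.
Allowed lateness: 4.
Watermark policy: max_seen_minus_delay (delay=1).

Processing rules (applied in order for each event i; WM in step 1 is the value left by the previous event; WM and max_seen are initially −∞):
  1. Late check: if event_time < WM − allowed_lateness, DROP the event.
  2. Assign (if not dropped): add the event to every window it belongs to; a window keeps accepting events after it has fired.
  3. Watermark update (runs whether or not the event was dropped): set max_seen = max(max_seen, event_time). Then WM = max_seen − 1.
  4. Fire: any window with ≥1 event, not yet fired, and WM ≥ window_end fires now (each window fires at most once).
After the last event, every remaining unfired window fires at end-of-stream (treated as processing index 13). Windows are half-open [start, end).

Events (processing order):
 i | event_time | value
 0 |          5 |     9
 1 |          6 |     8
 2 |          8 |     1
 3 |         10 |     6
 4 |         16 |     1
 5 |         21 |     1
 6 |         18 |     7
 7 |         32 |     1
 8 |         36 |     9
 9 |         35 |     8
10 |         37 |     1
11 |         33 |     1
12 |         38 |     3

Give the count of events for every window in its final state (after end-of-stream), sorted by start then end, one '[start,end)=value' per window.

i=0 t=5 v=9: → [5,12),[0,7); WM=4
i=1 t=6 v=8: → [5,12),[0,7); WM=5
i=2 t=8 v=1: → [5,12); WM=7; [0,7) fires=2
i=3 t=10 v=6: → [10,17),[5,12); WM=9
i=4 t=16 v=1: → [15,22),[10,17); WM=15; [5,12) fires=4
i=5 t=21 v=1: → [20,27),[15,22); WM=20; [10,17) fires=2
i=6 t=18 v=7: → [15,22); WM=20
i=7 t=32 v=1: → [30,37); WM=31; [15,22) fires=3 [20,27) fires=1
i=8 t=36 v=9: → [35,42),[30,37); WM=35
i=9 t=35 v=8: → [35,42),[30,37); WM=35
i=10 t=37 v=1: → [35,42); WM=36
i=11 t=33 v=1: → [30,37); WM=36
i=12 t=38 v=3: → [35,42); WM=37; [30,37) fires=4

[0,7)=2 [5,12)=4 [10,17)=2 [15,22)=3 [20,27)=1 [30,37)=4 [35,42)=4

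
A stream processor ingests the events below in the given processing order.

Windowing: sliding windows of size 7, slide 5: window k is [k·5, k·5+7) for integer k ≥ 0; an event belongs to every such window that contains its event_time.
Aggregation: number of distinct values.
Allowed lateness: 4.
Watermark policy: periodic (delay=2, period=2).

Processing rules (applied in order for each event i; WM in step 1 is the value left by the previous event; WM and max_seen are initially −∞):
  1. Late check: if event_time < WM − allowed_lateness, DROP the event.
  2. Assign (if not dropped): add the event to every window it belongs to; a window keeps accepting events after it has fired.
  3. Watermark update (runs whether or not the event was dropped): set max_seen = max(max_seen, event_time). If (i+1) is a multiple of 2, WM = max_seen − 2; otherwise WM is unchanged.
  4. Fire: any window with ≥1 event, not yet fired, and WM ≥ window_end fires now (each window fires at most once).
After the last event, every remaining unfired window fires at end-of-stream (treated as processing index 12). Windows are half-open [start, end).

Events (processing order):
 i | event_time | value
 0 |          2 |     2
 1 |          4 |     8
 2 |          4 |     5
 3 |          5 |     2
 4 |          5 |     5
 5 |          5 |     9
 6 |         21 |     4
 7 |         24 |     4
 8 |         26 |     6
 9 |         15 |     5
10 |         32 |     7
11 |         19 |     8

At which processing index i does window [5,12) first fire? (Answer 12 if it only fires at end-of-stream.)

7

i=0 t=2 v=2: → [0,7); WM=−∞
i=1 t=4 v=8: → [0,7); WM=2
i=2 t=4 v=5: → [0,7); WM=2
i=3 t=5 v=2: → [5,12),[0,7); WM=3
i=4 t=5 v=5: → [5,12),[0,7); WM=3
i=5 t=5 v=9: → [5,12),[0,7); WM=3
i=6 t=21 v=4: → [20,27),[15,22); WM=3
i=7 t=24 v=4: → [20,27); WM=22; [0,7) fires=4 [5,12) fires=3 [15,22) fires=1
i=8 t=26 v=6: → [25,32),[20,27); WM=22
i=9 t=15 v=5: DROP (t<22-4); WM=24
i=10 t=32 v=7: → [30,37); WM=24
i=11 t=19 v=8: DROP (t<24-4); WM=30; [20,27) fires=2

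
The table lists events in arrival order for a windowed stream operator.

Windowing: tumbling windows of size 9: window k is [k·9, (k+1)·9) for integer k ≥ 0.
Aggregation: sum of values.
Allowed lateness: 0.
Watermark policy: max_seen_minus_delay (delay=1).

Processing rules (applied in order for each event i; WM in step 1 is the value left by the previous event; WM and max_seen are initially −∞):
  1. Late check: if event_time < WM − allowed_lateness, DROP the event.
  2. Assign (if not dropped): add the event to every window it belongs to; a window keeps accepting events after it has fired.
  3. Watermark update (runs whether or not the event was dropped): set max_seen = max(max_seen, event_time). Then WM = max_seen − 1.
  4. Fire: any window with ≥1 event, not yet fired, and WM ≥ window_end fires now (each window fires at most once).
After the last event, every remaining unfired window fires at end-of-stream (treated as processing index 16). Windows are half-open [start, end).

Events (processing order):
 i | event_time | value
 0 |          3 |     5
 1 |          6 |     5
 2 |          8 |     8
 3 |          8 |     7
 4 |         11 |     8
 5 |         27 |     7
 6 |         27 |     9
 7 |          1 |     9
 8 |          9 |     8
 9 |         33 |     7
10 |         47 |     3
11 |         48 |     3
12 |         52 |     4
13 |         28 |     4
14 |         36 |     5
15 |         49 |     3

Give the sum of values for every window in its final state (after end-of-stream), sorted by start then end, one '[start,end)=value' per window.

i=0 t=3 v=5: → [0,9); WM=2
i=1 t=6 v=5: → [0,9); WM=5
i=2 t=8 v=8: → [0,9); WM=7
i=3 t=8 v=7: → [0,9); WM=7
i=4 t=11 v=8: → [9,18); WM=10; [0,9) fires=25
i=5 t=27 v=7: → [27,36); WM=26; [9,18) fires=8
i=6 t=27 v=9: → [27,36); WM=26
i=7 t=1 v=9: DROP (t<26-0); WM=26
i=8 t=9 v=8: DROP (t<26-0); WM=26
i=9 t=33 v=7: → [27,36); WM=32
i=10 t=47 v=3: → [45,54); WM=46; [27,36) fires=23
i=11 t=48 v=3: → [45,54); WM=47
i=12 t=52 v=4: → [45,54); WM=51
i=13 t=28 v=4: DROP (t<51-0); WM=51
i=14 t=36 v=5: DROP (t<51-0); WM=51
i=15 t=49 v=3: DROP (t<51-0); WM=51

[0,9)=25 [9,18)=8 [27,36)=23 [45,54)=10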